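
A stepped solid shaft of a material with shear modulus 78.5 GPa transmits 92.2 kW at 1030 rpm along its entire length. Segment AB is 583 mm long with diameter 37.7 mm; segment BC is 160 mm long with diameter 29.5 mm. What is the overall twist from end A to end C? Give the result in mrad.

ω = 2π·1030/60 = 107.9 rad/s, so T = P/ω = 92.2×10³ / 107.9 = 854.8 N·m.
J_AB = π(0.0377)⁴/32 = 1.98×10^-7 m⁴; J_BC = π(0.0295)⁴/32 = 7.44×10^-8 m⁴.
θ = (T/G)·Σ L_i/J_i = (854.8/78.5×10⁹)·(0.583/1.98×10^-7 + 0.160/7.44×10^-8) = 0.05544 rad.

55.4 mrad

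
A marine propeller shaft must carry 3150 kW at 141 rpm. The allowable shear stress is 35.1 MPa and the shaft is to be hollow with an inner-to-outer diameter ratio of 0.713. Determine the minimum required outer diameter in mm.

347 mm

ω = 2π·141/60 = 14.77 rad/s, so T = P/ω = 3150×10³ / 14.77 = 213300 N·m.
For a hollow shaft with d_i/d_o = 0.713: τ_max = 16T/(π d_o³ (1−k⁴)), so d_o = [16T/(π τ_allow (1−k⁴))]^(1/3) = [16·213300/(π·3.51×10^7·0.7416)]^(1/3) = 0.3469 m.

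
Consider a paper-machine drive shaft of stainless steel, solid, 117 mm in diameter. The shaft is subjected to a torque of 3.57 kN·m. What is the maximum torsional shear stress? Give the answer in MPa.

J = πd⁴/32 = π(0.117)⁴/32 = 1.840×10^-5 m⁴.
τ_max = T·r/J = 3570 × 0.0585 / 1.840×10^-5 = 1.135×10^7 Pa.

11.4 MPa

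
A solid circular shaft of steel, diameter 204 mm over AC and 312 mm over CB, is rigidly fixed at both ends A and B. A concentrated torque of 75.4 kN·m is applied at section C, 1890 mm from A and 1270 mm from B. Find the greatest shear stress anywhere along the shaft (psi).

1630 psi

Compatibility: T_A·a/J_AC = T_B·b/J_CB with T_A + T_B = T₀.
J_AC = 1.70×10^-4 m⁴, J_CB = 9.30×10^-4 m⁴, so T_A = T₀·(J_AC/a)/((J_AC/a)+(J_CB/b)) = 8247 N·m, T_B = 67150 N·m.
τ in each portion: τ_AC = 4.95×10^6 Pa, τ_CB = 1.13×10^7 Pa; maximum is in CB.
τ_max = T_CB·r/J = 67150·0.156/9.30×10^-4 = 1.126×10^7 Pa.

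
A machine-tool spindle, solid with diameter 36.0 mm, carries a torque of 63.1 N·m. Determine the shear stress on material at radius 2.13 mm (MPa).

0.815 MPa

J = πd⁴/32 = π(0.0360)⁴/32 = 1.649×10^-7 m⁴.
Shear stress varies linearly with radius: τ = T·r/J = 63.10 × 0.00213 / 1.649×10^-7 = 8.151×10^5 Pa.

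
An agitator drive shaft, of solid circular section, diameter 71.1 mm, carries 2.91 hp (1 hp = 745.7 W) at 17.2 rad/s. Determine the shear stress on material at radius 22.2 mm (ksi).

0.162 ksi

ω = 17.2 rad/s, so T = P/ω = 2.91×745.7 / 17.20 = 126.2 N·m.
J = πd⁴/32 = π(0.0711)⁴/32 = 2.509×10^-6 m⁴.
Shear stress varies linearly with radius: τ = T·r/J = 126.2 × 0.0222 / 2.509×10^-6 = 1.116×10^6 Pa.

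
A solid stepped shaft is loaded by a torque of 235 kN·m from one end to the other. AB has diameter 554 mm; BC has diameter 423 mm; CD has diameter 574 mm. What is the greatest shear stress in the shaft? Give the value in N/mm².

Under the same torque, τ_max = 16T/(πd³) is largest where d is smallest — segment BC (d = 423 mm).
τ_max = 16·235000/(π·(0.423)³) = 1.581×10^7 Pa.

15.8 N/mm²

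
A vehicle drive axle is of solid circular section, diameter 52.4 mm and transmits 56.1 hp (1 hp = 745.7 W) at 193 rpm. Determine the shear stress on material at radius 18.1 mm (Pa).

ω = 2π·193/60 = 20.21 rad/s, so T = P/ω = 56.1×745.7 / 20.21 = 2070 N·m.
J = πd⁴/32 = π(0.0524)⁴/32 = 7.402×10^-7 m⁴.
Shear stress varies linearly with radius: τ = T·r/J = 2070 × 0.0181 / 7.402×10^-7 = 5.062×10^7 Pa.

5.06e7 Pa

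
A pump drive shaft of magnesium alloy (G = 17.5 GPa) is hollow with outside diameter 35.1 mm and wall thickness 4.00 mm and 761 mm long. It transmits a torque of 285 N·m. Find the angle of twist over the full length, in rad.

J = π(d_o⁴ − d_i⁴)/32 = π(0.0351⁴ − 0.0271⁴)/32 = 9.606×10^-8 m⁴.
θ = T·L/(G·J) = 285.0 × 0.761 / (17.5×10⁹ × 9.606×10^-8) = 0.1290 rad.

0.129 rad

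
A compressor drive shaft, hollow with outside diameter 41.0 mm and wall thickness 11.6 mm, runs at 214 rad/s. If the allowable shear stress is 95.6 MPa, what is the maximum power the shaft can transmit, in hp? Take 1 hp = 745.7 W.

358 hp

J = π(d_o⁴ − d_i⁴)/32 = π(0.0410⁴ − 0.0178⁴)/32 = 2.676×10^-7 m⁴.
T_max = τ_allow·J/r = 9.56×10^7 × 2.676×10^-7 / 0.0205 = 1248 N·m.
ω = 214 rad/s, so P_max = T_max·ω = 2.670×10^5 W.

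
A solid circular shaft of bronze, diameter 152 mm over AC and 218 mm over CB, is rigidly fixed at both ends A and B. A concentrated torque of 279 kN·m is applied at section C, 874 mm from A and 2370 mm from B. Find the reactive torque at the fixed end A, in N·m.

109000 N·m

Compatibility: T_A·a/J_AC = T_B·b/J_CB with T_A + T_B = T₀.
J_AC = 5.24×10^-5 m⁴, J_CB = 2.22×10^-4 m⁴, so T_A = T₀·(J_AC/a)/((J_AC/a)+(J_CB/b)) = 109000 N·m, T_B = 170000 N·m.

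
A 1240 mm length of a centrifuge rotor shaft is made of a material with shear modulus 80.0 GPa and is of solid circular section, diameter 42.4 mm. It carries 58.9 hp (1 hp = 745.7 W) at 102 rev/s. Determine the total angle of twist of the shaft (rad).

ω = 2π·102 = 640.9 rad/s, so T = P/ω = 58.9×745.7 / 640.9 = 68.53 N·m.
J = πd⁴/32 = π(0.0424)⁴/32 = 3.173×10^-7 m⁴.
θ = T·L/(G·J) = 68.53 × 1.24 / (80.0×10⁹ × 3.173×10^-7) = 3.348×10^-3 rad.

0.00335 rad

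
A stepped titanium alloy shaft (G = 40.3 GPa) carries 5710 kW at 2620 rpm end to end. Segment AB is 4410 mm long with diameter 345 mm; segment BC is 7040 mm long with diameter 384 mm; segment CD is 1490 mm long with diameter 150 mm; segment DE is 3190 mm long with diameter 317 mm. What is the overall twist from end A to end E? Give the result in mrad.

20.5 mrad

ω = 2π·2620/60 = 274.4 rad/s, so T = P/ω = 5710×10³ / 274.4 = 20810 N·m.
J_AB = π(0.345)⁴/32 = 1.39×10^-3 m⁴; J_BC = π(0.384)⁴/32 = 2.13×10^-3 m⁴; J_CD = π(0.150)⁴/32 = 4.97×10^-5 m⁴; J_DE = π(0.317)⁴/32 = 9.91×10^-4 m⁴.
θ = (T/G)·Σ L_i/J_i = (20810/40.3×10⁹)·(4.41/1.39×10^-3 + 7.04/2.13×10^-3 + 1.49/4.97×10^-5 + 3.19/9.91×10^-4) = 0.02048 rad.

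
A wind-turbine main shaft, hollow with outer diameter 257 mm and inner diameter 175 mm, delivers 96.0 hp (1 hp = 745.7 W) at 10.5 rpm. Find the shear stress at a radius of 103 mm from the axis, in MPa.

ω = 2π·10.5/60 = 1.100 rad/s, so T = P/ω = 96.0×745.7 / 1.100 = 65110 N·m.
J = π(d_o⁴ − d_i⁴)/32 = π(0.257⁴ − 0.175⁴)/32 = 3.362×10^-4 m⁴.
Shear stress varies linearly with radius: τ = T·r/J = 65110 × 0.103 / 3.362×10^-4 = 1.995×10^7 Pa.

19.9 MPa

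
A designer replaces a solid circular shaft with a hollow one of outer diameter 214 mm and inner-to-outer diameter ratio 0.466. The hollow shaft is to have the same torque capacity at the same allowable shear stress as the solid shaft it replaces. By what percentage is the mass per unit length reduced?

19.2 %

Equal τ_max and T ⇒ the solid shaft needs d_s³ = d_o³(1−k⁴), so d_s = 214·(1−0.466⁴)^(1/3) = 210.6 mm.
Area ratio A_h/A_s = d_o²(1−k²)/d_s² = (1−k²)/(1−k⁴)^(2/3) = 0.8085.
Mass saving = 1 − 0.8085 = 19.2 %.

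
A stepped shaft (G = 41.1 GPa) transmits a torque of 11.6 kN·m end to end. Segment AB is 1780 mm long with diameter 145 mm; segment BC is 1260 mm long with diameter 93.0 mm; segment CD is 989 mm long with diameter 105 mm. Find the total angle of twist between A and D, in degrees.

4.78°

J_AB = π(0.145)⁴/32 = 4.34×10^-5 m⁴; J_BC = π(0.0930)⁴/32 = 7.34×10^-6 m⁴; J_CD = π(0.105)⁴/32 = 1.19×10^-5 m⁴.
θ = (T/G)·Σ L_i/J_i = (11600/41.1×10⁹)·(1.78/4.34×10^-5 + 1.26/7.34×10^-6 + 0.989/1.19×10^-5) = 0.08339 rad.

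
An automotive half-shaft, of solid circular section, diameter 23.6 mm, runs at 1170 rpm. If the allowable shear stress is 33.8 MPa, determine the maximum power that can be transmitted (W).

J = πd⁴/32 = π(0.0236)⁴/32 = 3.045×10^-8 m⁴.
T_max = τ_allow·J/r = 3.38×10^7 × 3.045×10^-8 / 0.0118 = 87.23 N·m.
ω = 2π·1170/60 = 122.5 rad/s, so P_max = T_max·ω = 1.069×10^4 W.

10700 W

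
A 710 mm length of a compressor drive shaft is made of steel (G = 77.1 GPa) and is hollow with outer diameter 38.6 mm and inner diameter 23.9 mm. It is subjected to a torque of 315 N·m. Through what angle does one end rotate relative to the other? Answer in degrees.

0.894°

J = π(d_o⁴ − d_i⁴)/32 = π(0.0386⁴ − 0.0239⁴)/32 = 1.859×10^-7 m⁴.
θ = T·L/(G·J) = 315.0 × 0.710 / (77.1×10⁹ × 1.859×10^-7) = 0.01560 rad.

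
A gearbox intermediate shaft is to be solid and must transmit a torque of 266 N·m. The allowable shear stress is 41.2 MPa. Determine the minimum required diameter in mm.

For a solid shaft τ_max = 16T/(πd³), so d = (16T/(π τ_allow))^(1/3) = (16·266.0/(π·4.12×10^7))^(1/3) = 0.03204 m.

32.0 mm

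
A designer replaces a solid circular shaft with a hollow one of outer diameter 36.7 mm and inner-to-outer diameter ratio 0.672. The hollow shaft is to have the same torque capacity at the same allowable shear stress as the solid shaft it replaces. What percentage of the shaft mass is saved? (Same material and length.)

36.2 %

Equal τ_max and T ⇒ the solid shaft needs d_s³ = d_o³(1−k⁴), so d_s = 36.7·(1−0.672⁴)^(1/3) = 34.01 mm.
Area ratio A_h/A_s = d_o²(1−k²)/d_s² = (1−k²)/(1−k⁴)^(2/3) = 0.6385.
Mass saving = 1 − 0.6385 = 36.2 %.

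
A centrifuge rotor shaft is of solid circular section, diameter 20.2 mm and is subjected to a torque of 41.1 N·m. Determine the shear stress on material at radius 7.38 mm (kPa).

18600 kPa

J = πd⁴/32 = π(0.0202)⁴/32 = 1.635×10^-8 m⁴.
Shear stress varies linearly with radius: τ = T·r/J = 41.10 × 0.00738 / 1.635×10^-8 = 1.856×10^7 Pa.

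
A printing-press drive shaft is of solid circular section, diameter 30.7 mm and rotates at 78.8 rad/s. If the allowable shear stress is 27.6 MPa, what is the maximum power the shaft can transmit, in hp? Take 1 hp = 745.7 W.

J = πd⁴/32 = π(0.0307)⁴/32 = 8.721×10^-8 m⁴.
T_max = τ_allow·J/r = 2.76×10^7 × 8.721×10^-8 / 0.0153 = 156.8 N·m.
ω = 78.8 rad/s, so P_max = T_max·ω = 1.236×10^4 W.

16.6 hp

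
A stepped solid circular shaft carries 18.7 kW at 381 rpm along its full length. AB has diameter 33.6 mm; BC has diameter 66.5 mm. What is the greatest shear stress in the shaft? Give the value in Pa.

6.29e7 Pa

ω = 2π·381/60 = 39.90 rad/s, so T = P/ω = 18.7×10³ / 39.90 = 468.7 N·m.
Under the same torque, τ_max = 16T/(πd³) is largest where d is smallest — segment AB (d = 33.6 mm).
τ_max = 16·468.7/(π·(0.0336)³) = 6.293×10^7 Pa.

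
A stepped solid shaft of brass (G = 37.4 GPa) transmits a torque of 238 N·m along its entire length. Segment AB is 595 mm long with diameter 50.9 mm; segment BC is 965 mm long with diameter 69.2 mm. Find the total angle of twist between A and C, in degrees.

0.486°

J_AB = π(0.0509)⁴/32 = 6.59×10^-7 m⁴; J_BC = π(0.0692)⁴/32 = 2.25×10^-6 m⁴.
θ = (T/G)·Σ L_i/J_i = (238.0/37.4×10⁹)·(0.595/6.59×10^-7 + 0.965/2.25×10^-6) = 8.474×10^-3 rad.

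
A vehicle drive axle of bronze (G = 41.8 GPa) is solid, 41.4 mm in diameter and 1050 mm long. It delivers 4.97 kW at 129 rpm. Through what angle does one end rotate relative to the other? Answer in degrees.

ω = 2π·129/60 = 13.51 rad/s, so T = P/ω = 4.97×10³ / 13.51 = 367.9 N·m.
J = πd⁴/32 = π(0.0414)⁴/32 = 2.884×10^-7 m⁴.
θ = T·L/(G·J) = 367.9 × 1.05 / (41.8×10⁹ × 2.884×10^-7) = 0.03204 rad.

1.84°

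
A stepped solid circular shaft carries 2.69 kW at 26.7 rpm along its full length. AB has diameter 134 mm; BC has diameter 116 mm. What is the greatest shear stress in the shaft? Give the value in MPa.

3.14 MPa

ω = 2π·26.7/60 = 2.796 rad/s, so T = P/ω = 2.69×10³ / 2.796 = 962.1 N·m.
Under the same torque, τ_max = 16T/(πd³) is largest where d is smallest — segment BC (d = 116 mm).
τ_max = 16·962.1/(π·(0.116)³) = 3.139×10^6 Pa.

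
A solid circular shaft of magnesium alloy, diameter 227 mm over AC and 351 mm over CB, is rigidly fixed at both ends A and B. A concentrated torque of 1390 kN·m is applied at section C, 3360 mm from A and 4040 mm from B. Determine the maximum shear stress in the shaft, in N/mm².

Compatibility: T_A·a/J_AC = T_B·b/J_CB with T_A + T_B = T₀.
J_AC = 2.61×10^-4 m⁴, J_CB = 1.49×10^-3 m⁴, so T_A = T₀·(J_AC/a)/((J_AC/a)+(J_CB/b)) = 241600 N·m, T_B = 1.148e6 N·m.
τ in each portion: τ_AC = 1.05×10^8 Pa, τ_CB = 1.35×10^8 Pa; maximum is in CB.
τ_max = T_CB·r/J = 1.148e6·0.175/1.49×10^-3 = 1.353×10^8 Pa.

135 N/mm²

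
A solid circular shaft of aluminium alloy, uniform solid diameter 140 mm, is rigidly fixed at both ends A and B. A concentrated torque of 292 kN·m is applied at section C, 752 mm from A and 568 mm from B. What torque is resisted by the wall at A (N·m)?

With uniform GJ and both ends fixed, compatibility θ_AC = θ_CB gives T_A·a = T_B·b, together with T_A + T_B = T₀.
T_A = T₀·b/(a+b) = 292000·568/1320 = 125600 N·m; T_B = 166400 N·m.

126000 N·m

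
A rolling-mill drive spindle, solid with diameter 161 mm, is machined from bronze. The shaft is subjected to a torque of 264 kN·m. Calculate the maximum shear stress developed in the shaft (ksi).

J = πd⁴/32 = π(0.161)⁴/32 = 6.596×10^-5 m⁴.
τ_max = T·r/J = 264000 × 0.0805 / 6.596×10^-5 = 3.222×10^8 Pa.

46.7 ksi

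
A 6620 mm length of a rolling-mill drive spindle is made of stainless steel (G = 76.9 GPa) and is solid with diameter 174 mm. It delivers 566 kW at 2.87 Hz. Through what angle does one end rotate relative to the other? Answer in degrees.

1.72°

ω = 2π·2.87 = 18.03 rad/s, so T = P/ω = 566×10³ / 18.03 = 31390 N·m.
J = πd⁴/32 = π(0.174)⁴/32 = 8.999×10^-5 m⁴.
θ = T·L/(G·J) = 31390 × 6.62 / (76.9×10⁹ × 8.999×10^-5) = 0.03003 rad.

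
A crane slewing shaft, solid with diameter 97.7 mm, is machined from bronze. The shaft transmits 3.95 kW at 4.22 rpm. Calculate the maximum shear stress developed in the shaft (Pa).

4.88e7 Pa

ω = 2π·4.22/60 = 0.4419 rad/s, so T = P/ω = 3.95×10³ / 0.4419 = 8938 N·m.
J = πd⁴/32 = π(0.0977)⁴/32 = 8.945×10^-6 m⁴.
τ_max = T·r/J = 8938 × 0.0489 / 8.945×10^-6 = 4.881×10^7 Pa.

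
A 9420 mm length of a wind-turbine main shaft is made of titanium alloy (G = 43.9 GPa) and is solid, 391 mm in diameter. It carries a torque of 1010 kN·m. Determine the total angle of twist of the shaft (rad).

0.0944 rad

J = πd⁴/32 = π(0.391)⁴/32 = 2.295×10^-3 m⁴.
θ = T·L/(G·J) = 1.010e6 × 9.42 / (43.9×10⁹ × 2.295×10^-3) = 0.09445 rad.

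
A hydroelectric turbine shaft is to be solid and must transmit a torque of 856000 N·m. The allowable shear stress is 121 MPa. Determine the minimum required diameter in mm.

For a solid shaft τ_max = 16T/(πd³), so d = (16T/(π τ_allow))^(1/3) = (16·856000/(π·1.21×10^8))^(1/3) = 0.3303 m.

330 mm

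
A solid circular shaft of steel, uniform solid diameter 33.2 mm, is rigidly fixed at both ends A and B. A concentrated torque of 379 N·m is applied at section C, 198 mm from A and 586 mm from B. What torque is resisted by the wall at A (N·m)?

With uniform GJ and both ends fixed, compatibility θ_AC = θ_CB gives T_A·a = T_B·b, together with T_A + T_B = T₀.
T_A = T₀·b/(a+b) = 379.0·586/784.0 = 283.3 N·m; T_B = 95.72 N·m.

283 N·m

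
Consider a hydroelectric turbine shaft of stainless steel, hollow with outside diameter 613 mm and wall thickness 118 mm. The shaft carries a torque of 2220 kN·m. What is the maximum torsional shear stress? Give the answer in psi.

J = π(d_o⁴ − d_i⁴)/32 = π(0.613⁴ − 0.377⁴)/32 = 0.01188 m⁴.
τ_max = T·r/J = 2.220e6 × 0.306 / 0.01188 = 5.728×10^7 Pa.

8310 psi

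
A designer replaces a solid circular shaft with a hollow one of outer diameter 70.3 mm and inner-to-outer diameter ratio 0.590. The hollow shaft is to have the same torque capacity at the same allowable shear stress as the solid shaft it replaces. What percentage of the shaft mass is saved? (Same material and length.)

Equal τ_max and T ⇒ the solid shaft needs d_s³ = d_o³(1−k⁴), so d_s = 70.3·(1−0.590⁴)^(1/3) = 67.34 mm.
Area ratio A_h/A_s = d_o²(1−k²)/d_s² = (1−k²)/(1−k⁴)^(2/3) = 0.7105.
Mass saving = 1 − 0.7105 = 28.9 %.

28.9 %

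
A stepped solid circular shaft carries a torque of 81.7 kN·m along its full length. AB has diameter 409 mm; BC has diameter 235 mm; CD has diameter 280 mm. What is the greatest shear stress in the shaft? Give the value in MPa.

32.1 MPa

Under the same torque, τ_max = 16T/(πd³) is largest where d is smallest — segment BC (d = 235 mm).
τ_max = 16·81700/(π·(0.235)³) = 3.206×10^7 Pa.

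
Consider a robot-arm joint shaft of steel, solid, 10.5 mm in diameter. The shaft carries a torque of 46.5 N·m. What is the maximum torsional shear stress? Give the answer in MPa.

205 MPa

J = πd⁴/32 = π(0.0105)⁴/32 = 1.193×10^-9 m⁴.
τ_max = T·r/J = 46.50 × 0.00525 / 1.193×10^-9 = 2.046×10^8 Pa.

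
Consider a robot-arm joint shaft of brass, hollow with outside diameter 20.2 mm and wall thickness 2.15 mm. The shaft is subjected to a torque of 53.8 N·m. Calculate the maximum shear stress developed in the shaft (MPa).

J = π(d_o⁴ − d_i⁴)/32 = π(0.0202⁴ − 0.0159⁴)/32 = 1.007×10^-8 m⁴.
τ_max = T·r/J = 53.80 × 0.0101 / 1.007×10^-8 = 5.395×10^7 Pa.

54.0 MPa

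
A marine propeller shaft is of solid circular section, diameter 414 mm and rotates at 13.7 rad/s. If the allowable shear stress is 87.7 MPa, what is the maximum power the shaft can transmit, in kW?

J = πd⁴/32 = π(0.414)⁴/32 = 2.884×10^-3 m⁴.
T_max = τ_allow·J/r = 8.77×10^7 × 2.884×10^-3 / 0.207 = 1.222e6 N·m.
ω = 13.7 rad/s, so P_max = T_max·ω = 1.674×10^7 W.

16700 kW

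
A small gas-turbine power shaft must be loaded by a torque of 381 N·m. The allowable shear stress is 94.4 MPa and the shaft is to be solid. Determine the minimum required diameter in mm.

For a solid shaft τ_max = 16T/(πd³), so d = (16T/(π τ_allow))^(1/3) = (16·381.0/(π·9.44×10^7))^(1/3) = 0.02739 m.

27.4 mm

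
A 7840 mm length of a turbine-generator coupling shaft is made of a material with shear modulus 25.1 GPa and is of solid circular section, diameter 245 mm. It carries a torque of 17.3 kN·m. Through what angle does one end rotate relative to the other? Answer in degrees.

J = πd⁴/32 = π(0.245)⁴/32 = 3.537×10^-4 m⁴.
θ = T·L/(G·J) = 17300 × 7.84 / (25.1×10⁹ × 3.537×10^-4) = 0.01528 rad.

0.875°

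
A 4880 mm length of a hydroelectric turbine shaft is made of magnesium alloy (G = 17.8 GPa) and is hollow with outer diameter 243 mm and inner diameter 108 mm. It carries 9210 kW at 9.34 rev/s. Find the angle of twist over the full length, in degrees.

7.49°

ω = 2π·9.34 = 58.68 rad/s, so T = P/ω = 9210×10³ / 58.68 = 156900 N·m.
J = π(d_o⁴ − d_i⁴)/32 = π(0.243⁴ − 0.108⁴)/32 = 3.290×10^-4 m⁴.
θ = T·L/(G·J) = 156900 × 4.88 / (17.8×10⁹ × 3.290×10^-4) = 0.1308 rad.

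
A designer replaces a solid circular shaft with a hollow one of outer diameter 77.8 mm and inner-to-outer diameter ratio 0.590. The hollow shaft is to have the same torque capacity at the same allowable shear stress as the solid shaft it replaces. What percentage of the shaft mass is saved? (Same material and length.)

28.9 %

Equal τ_max and T ⇒ the solid shaft needs d_s³ = d_o³(1−k⁴), so d_s = 77.8·(1−0.590⁴)^(1/3) = 74.52 mm.
Area ratio A_h/A_s = d_o²(1−k²)/d_s² = (1−k²)/(1−k⁴)^(2/3) = 0.7105.
Mass saving = 1 − 0.7105 = 28.9 %.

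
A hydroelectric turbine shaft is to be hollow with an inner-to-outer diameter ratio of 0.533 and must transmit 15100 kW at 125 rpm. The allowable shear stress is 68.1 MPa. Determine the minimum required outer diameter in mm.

454 mm

ω = 2π·125/60 = 13.09 rad/s, so T = P/ω = 15100×10³ / 13.09 = 1.154e6 N·m.
For a hollow shaft with d_i/d_o = 0.533: τ_max = 16T/(π d_o³ (1−k⁴)), so d_o = [16T/(π τ_allow (1−k⁴))]^(1/3) = [16·1.154e6/(π·6.81×10^7·0.9193)]^(1/3) = 0.4544 m.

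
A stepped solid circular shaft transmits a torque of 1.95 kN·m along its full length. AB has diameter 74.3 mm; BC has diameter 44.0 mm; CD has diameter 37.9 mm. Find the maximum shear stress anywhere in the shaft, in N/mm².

182 N/mm²

Under the same torque, τ_max = 16T/(πd³) is largest where d is smallest — segment CD (d = 37.9 mm).
τ_max = 16·1950/(π·(0.0379)³) = 1.824×10^8 Pa.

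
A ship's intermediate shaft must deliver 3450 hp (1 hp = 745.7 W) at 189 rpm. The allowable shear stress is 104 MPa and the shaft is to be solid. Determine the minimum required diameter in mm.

185 mm

ω = 2π·189/60 = 19.79 rad/s, so T = P/ω = 3450×745.7 / 19.79 = 130000 N·m.
For a solid shaft τ_max = 16T/(πd³), so d = (16T/(π τ_allow))^(1/3) = (16·130000/(π·1.04×10^8))^(1/3) = 0.1853 m.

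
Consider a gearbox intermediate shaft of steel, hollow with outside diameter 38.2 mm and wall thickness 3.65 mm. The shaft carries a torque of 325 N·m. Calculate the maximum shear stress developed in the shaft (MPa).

J = π(d_o⁴ − d_i⁴)/32 = π(0.0382⁴ − 0.0309⁴)/32 = 1.195×10^-7 m⁴.
τ_max = T·r/J = 325.0 × 0.0191 / 1.195×10^-7 = 5.192×10^7 Pa.

51.9 MPa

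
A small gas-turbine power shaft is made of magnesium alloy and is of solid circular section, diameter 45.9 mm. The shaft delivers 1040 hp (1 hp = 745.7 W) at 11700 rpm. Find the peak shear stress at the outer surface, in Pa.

ω = 2π·11700/60 = 1225 rad/s, so T = P/ω = 1040×745.7 / 1225 = 633.0 N·m.
J = πd⁴/32 = π(0.0459)⁴/32 = 4.358×10^-7 m⁴.
τ_max = T·r/J = 633.0 × 0.0229 / 4.358×10^-7 = 3.334×10^7 Pa.

3.33e7 Pa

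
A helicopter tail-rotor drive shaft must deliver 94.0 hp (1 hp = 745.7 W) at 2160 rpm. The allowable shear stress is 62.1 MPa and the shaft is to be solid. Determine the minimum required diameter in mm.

ω = 2π·2160/60 = 226.2 rad/s, so T = P/ω = 94.0×745.7 / 226.2 = 309.9 N·m.
For a solid shaft τ_max = 16T/(πd³), so d = (16T/(π τ_allow))^(1/3) = (16·309.9/(π·6.21×10^7))^(1/3) = 0.02940 m.

29.4 mm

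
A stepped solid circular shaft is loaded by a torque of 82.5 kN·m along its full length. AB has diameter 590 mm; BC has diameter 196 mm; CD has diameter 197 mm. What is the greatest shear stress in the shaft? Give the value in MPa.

55.8 MPa

Under the same torque, τ_max = 16T/(πd³) is largest where d is smallest — segment BC (d = 196 mm).
τ_max = 16·82500/(π·(0.196)³) = 5.580×10^7 Pa.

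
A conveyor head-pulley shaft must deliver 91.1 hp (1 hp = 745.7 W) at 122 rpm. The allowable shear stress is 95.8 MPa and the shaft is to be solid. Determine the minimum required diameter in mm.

ω = 2π·122/60 = 12.78 rad/s, so T = P/ω = 91.1×745.7 / 12.78 = 5317 N·m.
For a solid shaft τ_max = 16T/(πd³), so d = (16T/(π τ_allow))^(1/3) = (16·5317/(π·9.58×10^7))^(1/3) = 0.06563 m.

65.6 mm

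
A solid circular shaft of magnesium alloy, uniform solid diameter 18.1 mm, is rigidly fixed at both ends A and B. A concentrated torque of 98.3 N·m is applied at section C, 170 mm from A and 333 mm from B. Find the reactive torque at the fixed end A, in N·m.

65.1 N·m

With uniform GJ and both ends fixed, compatibility θ_AC = θ_CB gives T_A·a = T_B·b, together with T_A + T_B = T₀.
T_A = T₀·b/(a+b) = 98.30·333/503.0 = 65.08 N·m; T_B = 33.22 N·m.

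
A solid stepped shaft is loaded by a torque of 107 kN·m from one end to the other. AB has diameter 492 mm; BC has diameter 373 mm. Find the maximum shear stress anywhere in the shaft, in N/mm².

10.5 N/mm²

Under the same torque, τ_max = 16T/(πd³) is largest where d is smallest — segment BC (d = 373 mm).
τ_max = 16·107000/(π·(0.373)³) = 1.050×10^7 Pa.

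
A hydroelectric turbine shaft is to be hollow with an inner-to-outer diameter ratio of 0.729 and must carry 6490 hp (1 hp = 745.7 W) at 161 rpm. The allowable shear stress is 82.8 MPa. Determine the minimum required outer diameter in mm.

291 mm

ω = 2π·161/60 = 16.86 rad/s, so T = P/ω = 6490×745.7 / 16.86 = 287000 N·m.
For a hollow shaft with d_i/d_o = 0.729: τ_max = 16T/(π d_o³ (1−k⁴)), so d_o = [16T/(π τ_allow (1−k⁴))]^(1/3) = [16·287000/(π·8.28×10^7·0.7176)]^(1/3) = 0.2909 m.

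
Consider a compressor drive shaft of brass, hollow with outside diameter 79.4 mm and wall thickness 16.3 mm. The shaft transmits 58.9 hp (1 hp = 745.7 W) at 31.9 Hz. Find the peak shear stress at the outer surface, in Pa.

ω = 2π·31.9 = 200.4 rad/s, so T = P/ω = 58.9×745.7 / 200.4 = 219.1 N·m.
J = π(d_o⁴ − d_i⁴)/32 = π(0.0794⁴ − 0.0468⁴)/32 = 3.431×10^-6 m⁴.
τ_max = T·r/J = 219.1 × 0.0397 / 3.431×10^-6 = 2.536×10^6 Pa.

2.54e6 Pa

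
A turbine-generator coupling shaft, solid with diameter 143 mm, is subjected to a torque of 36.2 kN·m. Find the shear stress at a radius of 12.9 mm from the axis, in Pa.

1.14e7 Pa

J = πd⁴/32 = π(0.143)⁴/32 = 4.105×10^-5 m⁴.
Shear stress varies linearly with radius: τ = T·r/J = 36200 × 0.0129 / 4.105×10^-5 = 1.138×10^7 Pa.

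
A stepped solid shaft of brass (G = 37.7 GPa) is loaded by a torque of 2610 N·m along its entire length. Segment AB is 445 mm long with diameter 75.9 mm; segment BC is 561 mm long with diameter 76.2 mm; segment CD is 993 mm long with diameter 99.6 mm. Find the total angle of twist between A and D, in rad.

0.0283 rad

J_AB = π(0.0759)⁴/32 = 3.26×10^-6 m⁴; J_BC = π(0.0762)⁴/32 = 3.31×10^-6 m⁴; J_CD = π(0.0996)⁴/32 = 9.66×10^-6 m⁴.
θ = (T/G)·Σ L_i/J_i = (2610/37.7×10⁹)·(0.445/3.26×10^-6 + 0.561/3.31×10^-6 + 0.993/9.66×10^-6) = 0.02831 rad.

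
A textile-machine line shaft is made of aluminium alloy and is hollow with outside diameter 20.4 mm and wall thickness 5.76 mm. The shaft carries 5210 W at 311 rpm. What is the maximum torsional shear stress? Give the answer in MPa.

ω = 2π·311/60 = 32.57 rad/s, so T = P/ω = 5210 / 32.57 = 160.0 N·m.
J = π(d_o⁴ − d_i⁴)/32 = π(0.0204⁴ − 0.00888⁴)/32 = 1.639×10^-8 m⁴.
τ_max = T·r/J = 160.0 × 0.0102 / 1.639×10^-8 = 9.954×10^7 Pa.

99.5 MPa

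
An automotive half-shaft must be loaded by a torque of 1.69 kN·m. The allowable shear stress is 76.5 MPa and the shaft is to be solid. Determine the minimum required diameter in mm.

48.3 mm

For a solid shaft τ_max = 16T/(πd³), so d = (16T/(π τ_allow))^(1/3) = (16·1690/(π·7.65×10^7))^(1/3) = 0.04828 m.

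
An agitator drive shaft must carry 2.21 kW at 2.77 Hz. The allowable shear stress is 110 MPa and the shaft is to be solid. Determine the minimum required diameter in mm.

ω = 2π·2.77 = 17.40 rad/s, so T = P/ω = 2.21×10³ / 17.40 = 127.0 N·m.
For a solid shaft τ_max = 16T/(πd³), so d = (16T/(π τ_allow))^(1/3) = (16·127.0/(π·1.10×10^8))^(1/3) = 0.01805 m.

18.0 mm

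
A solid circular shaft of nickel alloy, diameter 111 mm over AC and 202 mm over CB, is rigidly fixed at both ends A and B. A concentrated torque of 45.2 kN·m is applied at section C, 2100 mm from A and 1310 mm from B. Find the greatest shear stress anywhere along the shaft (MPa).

26.4 MPa

Compatibility: T_A·a/J_AC = T_B·b/J_CB with T_A + T_B = T₀.
J_AC = 1.49×10^-5 m⁴, J_CB = 1.63×10^-4 m⁴, so T_A = T₀·(J_AC/a)/((J_AC/a)+(J_CB/b)) = 2432 N·m, T_B = 42770 N·m.
τ in each portion: τ_AC = 9.06×10^6 Pa, τ_CB = 2.64×10^7 Pa; maximum is in CB.
τ_max = T_CB·r/J = 42770·0.101/1.63×10^-4 = 2.643×10^7 Pa.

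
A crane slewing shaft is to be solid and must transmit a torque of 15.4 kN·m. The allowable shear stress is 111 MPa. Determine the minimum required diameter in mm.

89.1 mm

For a solid shaft τ_max = 16T/(πd³), so d = (16T/(π τ_allow))^(1/3) = (16·15400/(π·1.11×10^8))^(1/3) = 0.08907 m.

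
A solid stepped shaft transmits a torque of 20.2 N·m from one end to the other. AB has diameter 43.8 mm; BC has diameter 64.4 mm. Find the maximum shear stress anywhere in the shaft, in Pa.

Under the same torque, τ_max = 16T/(πd³) is largest where d is smallest — segment AB (d = 43.8 mm).
τ_max = 16·20.20/(π·(0.0438)³) = 1.224×10^6 Pa.

1.22e6 Pa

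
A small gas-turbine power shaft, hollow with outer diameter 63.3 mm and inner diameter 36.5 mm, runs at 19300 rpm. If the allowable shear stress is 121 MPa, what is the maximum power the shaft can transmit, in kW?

10800 kW

J = π(d_o⁴ − d_i⁴)/32 = π(0.0633⁴ − 0.0365⁴)/32 = 1.402×10^-6 m⁴.
T_max = τ_allow·J/r = 1.21×10^8 × 1.402×10^-6 / 0.0316 = 5360 N·m.
ω = 2π·19300/60 = 2021 rad/s, so P_max = T_max·ω = 1.083×10^7 W.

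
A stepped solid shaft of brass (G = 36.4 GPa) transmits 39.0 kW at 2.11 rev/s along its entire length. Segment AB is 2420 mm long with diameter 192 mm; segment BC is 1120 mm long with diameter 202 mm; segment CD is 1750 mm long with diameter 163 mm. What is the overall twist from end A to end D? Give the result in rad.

0.00406 rad

ω = 2π·2.11 = 13.26 rad/s, so T = P/ω = 39.0×10³ / 13.26 = 2942 N·m.
J_AB = π(0.192)⁴/32 = 1.33×10^-4 m⁴; J_BC = π(0.202)⁴/32 = 1.63×10^-4 m⁴; J_CD = π(0.163)⁴/32 = 6.93×10^-5 m⁴.
θ = (T/G)·Σ L_i/J_i = (2942/36.4×10⁹)·(2.42/1.33×10^-4 + 1.12/1.63×10^-4 + 1.75/6.93×10^-5) = 4.060×10^-3 rad.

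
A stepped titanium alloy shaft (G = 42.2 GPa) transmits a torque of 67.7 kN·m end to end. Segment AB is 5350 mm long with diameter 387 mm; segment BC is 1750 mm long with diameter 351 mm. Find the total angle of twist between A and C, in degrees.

J_AB = π(0.387)⁴/32 = 2.20×10^-3 m⁴; J_BC = π(0.351)⁴/32 = 1.49×10^-3 m⁴.
θ = (T/G)·Σ L_i/J_i = (67700/42.2×10⁹)·(5.35/2.20×10^-3 + 1.75/1.49×10^-3) = 5.782×10^-3 rad.

0.331°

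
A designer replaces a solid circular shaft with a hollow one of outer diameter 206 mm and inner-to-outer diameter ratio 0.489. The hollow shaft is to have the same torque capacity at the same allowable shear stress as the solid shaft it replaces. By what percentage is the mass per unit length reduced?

20.9 %

Equal τ_max and T ⇒ the solid shaft needs d_s³ = d_o³(1−k⁴), so d_s = 206·(1−0.489⁴)^(1/3) = 202.0 mm.
Area ratio A_h/A_s = d_o²(1−k²)/d_s² = (1−k²)/(1−k⁴)^(2/3) = 0.7913.
Mass saving = 1 − 0.7913 = 20.9 %.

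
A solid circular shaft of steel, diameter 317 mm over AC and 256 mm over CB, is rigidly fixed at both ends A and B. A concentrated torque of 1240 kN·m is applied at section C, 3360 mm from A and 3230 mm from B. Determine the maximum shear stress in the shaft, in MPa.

137 MPa

Compatibility: T_A·a/J_AC = T_B·b/J_CB with T_A + T_B = T₀.
J_AC = 9.91×10^-4 m⁴, J_CB = 4.22×10^-4 m⁴, so T_A = T₀·(J_AC/a)/((J_AC/a)+(J_CB/b)) = 859700 N·m, T_B = 380300 N·m.
τ in each portion: τ_AC = 1.37×10^8 Pa, τ_CB = 1.15×10^8 Pa; maximum is in AC.
τ_max = T_AC·r/J = 859700·0.159/9.91×10^-4 = 1.374×10^8 Pa.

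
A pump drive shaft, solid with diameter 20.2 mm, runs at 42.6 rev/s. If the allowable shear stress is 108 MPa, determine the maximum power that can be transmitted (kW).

J = πd⁴/32 = π(0.0202)⁴/32 = 1.635×10^-8 m⁴.
T_max = τ_allow·J/r = 1.08×10^8 × 1.635×10^-8 / 0.0101 = 174.8 N·m.
ω = 2π·42.6 = 267.7 rad/s, so P_max = T_max·ω = 4.678×10^4 W.

46.8 kW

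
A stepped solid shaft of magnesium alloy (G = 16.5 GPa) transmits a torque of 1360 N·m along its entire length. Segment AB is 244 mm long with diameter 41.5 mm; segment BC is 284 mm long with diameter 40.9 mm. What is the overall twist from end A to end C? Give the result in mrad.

154 mrad

J_AB = π(0.0415)⁴/32 = 2.91×10^-7 m⁴; J_BC = π(0.0409)⁴/32 = 2.75×10^-7 m⁴.
θ = (T/G)·Σ L_i/J_i = (1360/16.5×10⁹)·(0.244/2.91×10^-7 + 0.284/2.75×10^-7) = 0.1543 rad.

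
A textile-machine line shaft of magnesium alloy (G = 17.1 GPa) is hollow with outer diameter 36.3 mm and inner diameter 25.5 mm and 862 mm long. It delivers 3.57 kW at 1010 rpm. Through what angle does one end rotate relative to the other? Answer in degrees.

0.756°

ω = 2π·1010/60 = 105.8 rad/s, so T = P/ω = 3.57×10³ / 105.8 = 33.75 N·m.
J = π(d_o⁴ − d_i⁴)/32 = π(0.0363⁴ − 0.0255⁴)/32 = 1.290×10^-7 m⁴.
θ = T·L/(G·J) = 33.75 × 0.862 / (17.1×10⁹ × 1.290×10^-7) = 0.01319 rad.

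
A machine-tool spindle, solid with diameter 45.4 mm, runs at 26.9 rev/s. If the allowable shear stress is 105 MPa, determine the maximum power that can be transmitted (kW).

J = πd⁴/32 = π(0.0454)⁴/32 = 4.171×10^-7 m⁴.
T_max = τ_allow·J/r = 1.05×10^8 × 4.171×10^-7 / 0.0227 = 1929 N·m.
ω = 2π·26.9 = 169.0 rad/s, so P_max = T_max·ω = 3.261×10^5 W.

326 kW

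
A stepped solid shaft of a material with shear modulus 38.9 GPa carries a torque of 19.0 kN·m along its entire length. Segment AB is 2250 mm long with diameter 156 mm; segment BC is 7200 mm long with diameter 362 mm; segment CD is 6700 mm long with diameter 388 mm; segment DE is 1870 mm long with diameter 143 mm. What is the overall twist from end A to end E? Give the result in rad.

0.0447 rad

J_AB = π(0.156)⁴/32 = 5.81×10^-5 m⁴; J_BC = π(0.362)⁴/32 = 1.69×10^-3 m⁴; J_CD = π(0.388)⁴/32 = 2.22×10^-3 m⁴; J_DE = π(0.143)⁴/32 = 4.11×10^-5 m⁴.
θ = (T/G)·Σ L_i/J_i = (19000/38.9×10⁹)·(2.25/5.81×10^-5 + 7.20/1.69×10^-3 + 6.70/2.22×10^-3 + 1.87/4.11×10^-5) = 0.04471 rad.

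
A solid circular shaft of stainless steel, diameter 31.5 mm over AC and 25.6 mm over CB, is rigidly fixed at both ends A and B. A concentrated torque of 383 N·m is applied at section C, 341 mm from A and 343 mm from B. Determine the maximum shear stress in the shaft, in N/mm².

43.5 N/mm²

Compatibility: T_A·a/J_AC = T_B·b/J_CB with T_A + T_B = T₀.
J_AC = 9.67×10^-8 m⁴, J_CB = 4.22×10^-8 m⁴, so T_A = T₀·(J_AC/a)/((J_AC/a)+(J_CB/b)) = 267.1 N·m, T_B = 115.9 N·m.
τ in each portion: τ_AC = 4.35×10^7 Pa, τ_CB = 3.52×10^7 Pa; maximum is in AC.
τ_max = T_AC·r/J = 267.1·0.0158/9.67×10^-8 = 4.353×10^7 Pa.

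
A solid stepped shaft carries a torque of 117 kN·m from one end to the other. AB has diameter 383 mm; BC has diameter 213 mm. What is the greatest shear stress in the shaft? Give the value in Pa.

Under the same torque, τ_max = 16T/(πd³) is largest where d is smallest — segment BC (d = 213 mm).
τ_max = 16·117000/(π·(0.213)³) = 6.166×10^7 Pa.

6.17e7 Pa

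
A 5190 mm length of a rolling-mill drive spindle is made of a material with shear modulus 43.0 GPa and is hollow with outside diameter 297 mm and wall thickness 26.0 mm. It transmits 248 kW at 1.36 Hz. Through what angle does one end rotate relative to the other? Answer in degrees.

ω = 2π·1.36 = 8.545 rad/s, so T = P/ω = 248×10³ / 8.545 = 29020 N·m.
J = π(d_o⁴ − d_i⁴)/32 = π(0.297⁴ − 0.245⁴)/32 = 4.102×10^-4 m⁴.
θ = T·L/(G·J) = 29020 × 5.19 / (43.0×10⁹ × 4.102×10^-4) = 8.540×10^-3 rad.

0.489°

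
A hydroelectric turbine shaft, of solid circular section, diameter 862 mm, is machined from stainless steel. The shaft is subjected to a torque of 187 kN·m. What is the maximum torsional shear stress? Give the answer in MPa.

J = πd⁴/32 = π(0.862)⁴/32 = 0.05420 m⁴.
τ_max = T·r/J = 187000 × 0.431 / 0.05420 = 1.487×10^6 Pa.

1.49 MPa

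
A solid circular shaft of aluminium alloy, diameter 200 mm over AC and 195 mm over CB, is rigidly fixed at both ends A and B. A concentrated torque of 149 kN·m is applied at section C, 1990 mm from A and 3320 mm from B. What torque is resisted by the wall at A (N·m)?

96600 N·m

Compatibility: T_A·a/J_AC = T_B·b/J_CB with T_A + T_B = T₀.
J_AC = 1.57×10^-4 m⁴, J_CB = 1.42×10^-4 m⁴, so T_A = T₀·(J_AC/a)/((J_AC/a)+(J_CB/b)) = 96650 N·m, T_B = 52350 N·m.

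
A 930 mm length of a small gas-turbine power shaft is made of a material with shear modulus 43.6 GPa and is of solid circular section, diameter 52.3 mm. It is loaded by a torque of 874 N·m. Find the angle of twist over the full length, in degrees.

J = πd⁴/32 = π(0.0523)⁴/32 = 7.345×10^-7 m⁴.
θ = T·L/(G·J) = 874.0 × 0.930 / (43.6×10⁹ × 7.345×10^-7) = 0.02538 rad.

1.45°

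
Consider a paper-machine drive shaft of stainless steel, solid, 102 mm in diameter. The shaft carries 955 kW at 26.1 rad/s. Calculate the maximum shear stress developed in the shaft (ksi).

ω = 26.1 rad/s, so T = P/ω = 955×10³ / 26.10 = 36590 N·m.
J = πd⁴/32 = π(0.102)⁴/32 = 1.063×10^-5 m⁴.
τ_max = T·r/J = 36590 × 0.0510 / 1.063×10^-5 = 1.756×10^8 Pa.

25.5 ksi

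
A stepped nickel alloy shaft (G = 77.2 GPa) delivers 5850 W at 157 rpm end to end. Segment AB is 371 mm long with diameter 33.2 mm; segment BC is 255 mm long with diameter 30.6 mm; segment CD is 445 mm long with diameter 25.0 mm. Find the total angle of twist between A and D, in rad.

ω = 2π·157/60 = 16.44 rad/s, so T = P/ω = 5850 / 16.44 = 355.8 N·m.
J_AB = π(0.0332)⁴/32 = 1.19×10^-7 m⁴; J_BC = π(0.0306)⁴/32 = 8.61×10^-8 m⁴; J_CD = π(0.0250)⁴/32 = 3.83×10^-8 m⁴.
θ = (T/G)·Σ L_i/J_i = (355.8/77.2×10⁹)·(0.371/1.19×10^-7 + 0.255/8.61×10^-8 + 0.445/3.83×10^-8) = 0.08147 rad.

0.0815 rad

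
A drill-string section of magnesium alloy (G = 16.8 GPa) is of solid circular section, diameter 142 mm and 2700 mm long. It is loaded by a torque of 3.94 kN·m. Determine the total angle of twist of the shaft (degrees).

0.909°

J = πd⁴/32 = π(0.142)⁴/32 = 3.992×10^-5 m⁴.
θ = T·L/(G·J) = 3940 × 2.70 / (16.8×10⁹ × 3.992×10^-5) = 0.01586 rad.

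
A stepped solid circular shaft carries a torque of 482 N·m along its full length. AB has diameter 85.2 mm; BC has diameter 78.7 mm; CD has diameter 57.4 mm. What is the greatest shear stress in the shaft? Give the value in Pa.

1.30e7 Pa

Under the same torque, τ_max = 16T/(πd³) is largest where d is smallest — segment CD (d = 57.4 mm).
τ_max = 16·482.0/(π·(0.0574)³) = 1.298×10^7 Pa.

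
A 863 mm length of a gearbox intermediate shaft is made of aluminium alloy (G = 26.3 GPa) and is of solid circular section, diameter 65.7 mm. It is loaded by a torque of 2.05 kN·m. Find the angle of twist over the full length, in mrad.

36.8 mrad

J = πd⁴/32 = π(0.0657)⁴/32 = 1.829×10^-6 m⁴.
θ = T·L/(G·J) = 2050 × 0.863 / (26.3×10⁹ × 1.829×10^-6) = 0.03677 rad.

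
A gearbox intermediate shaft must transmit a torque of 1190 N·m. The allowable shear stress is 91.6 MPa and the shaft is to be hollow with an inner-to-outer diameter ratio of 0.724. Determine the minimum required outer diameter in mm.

45.0 mm

For a hollow shaft with d_i/d_o = 0.724: τ_max = 16T/(π d_o³ (1−k⁴)), so d_o = [16T/(π τ_allow (1−k⁴))]^(1/3) = [16·1190/(π·9.16×10^7·0.7252)]^(1/3) = 0.04502 m.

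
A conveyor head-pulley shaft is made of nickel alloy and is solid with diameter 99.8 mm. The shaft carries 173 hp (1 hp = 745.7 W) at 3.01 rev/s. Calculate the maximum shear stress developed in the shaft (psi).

ω = 2π·3.01 = 18.91 rad/s, so T = P/ω = 173×745.7 / 18.91 = 6821 N·m.
J = πd⁴/32 = π(0.0998)⁴/32 = 9.739×10^-6 m⁴.
τ_max = T·r/J = 6821 × 0.0499 / 9.739×10^-6 = 3.495×10^7 Pa.

5070 psi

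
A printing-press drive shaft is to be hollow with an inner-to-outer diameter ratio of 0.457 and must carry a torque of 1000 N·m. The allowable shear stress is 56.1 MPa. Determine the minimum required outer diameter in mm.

45.6 mm

For a hollow shaft with d_i/d_o = 0.457: τ_max = 16T/(π d_o³ (1−k⁴)), so d_o = [16T/(π τ_allow (1−k⁴))]^(1/3) = [16·1000/(π·5.61×10^7·0.9564)]^(1/3) = 0.04562 m.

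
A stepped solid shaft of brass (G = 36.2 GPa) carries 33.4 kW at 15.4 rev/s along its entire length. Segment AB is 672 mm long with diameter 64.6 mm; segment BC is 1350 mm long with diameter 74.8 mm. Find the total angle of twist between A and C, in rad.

0.00794 rad

ω = 2π·15.4 = 96.76 rad/s, so T = P/ω = 33.4×10³ / 96.76 = 345.2 N·m.
J_AB = π(0.0646)⁴/32 = 1.71×10^-6 m⁴; J_BC = π(0.0748)⁴/32 = 3.07×10^-6 m⁴.
θ = (T/G)·Σ L_i/J_i = (345.2/36.2×10⁹)·(0.672/1.71×10^-6 + 1.35/3.07×10^-6) = 7.936×10^-3 rad.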